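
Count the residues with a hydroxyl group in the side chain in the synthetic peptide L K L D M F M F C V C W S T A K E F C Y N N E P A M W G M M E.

3

S, T, and Y are the three residues with a side-chain hydroxyl.
Matching residues: S13, T14, Y20.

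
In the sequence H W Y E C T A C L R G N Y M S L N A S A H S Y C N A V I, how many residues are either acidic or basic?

4

Acidic: D, E. Basic: H, K, R.
Acidic residues here: E4 (1).
Basic residues here: H1, R10, H21 (3).
The two groups share no amino acid, so total = 1 + 3 = 4.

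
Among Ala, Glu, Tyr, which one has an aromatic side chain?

F, W, and Y each carry an aromatic ring on the side chain.
Of the listed options, only Tyr belongs to this group.

Tyr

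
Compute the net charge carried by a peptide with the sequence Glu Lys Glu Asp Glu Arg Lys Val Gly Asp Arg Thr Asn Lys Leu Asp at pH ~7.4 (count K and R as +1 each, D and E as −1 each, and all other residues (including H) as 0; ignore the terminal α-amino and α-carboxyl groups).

Positive (K, R): Lys2, Arg6, Lys7, Arg11, Lys14 → +5.
Negative (D, E): Glu1, Glu3, Asp4, Glu5, Asp10, Asp16 → −6.
Net charge = (+5) + (−6) = −1.

-1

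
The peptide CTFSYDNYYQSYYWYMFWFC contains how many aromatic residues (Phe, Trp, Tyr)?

Matching residues: F3, Y5, Y8, Y9, Y12, Y13, W14, Y15, F17, W18, F19.

11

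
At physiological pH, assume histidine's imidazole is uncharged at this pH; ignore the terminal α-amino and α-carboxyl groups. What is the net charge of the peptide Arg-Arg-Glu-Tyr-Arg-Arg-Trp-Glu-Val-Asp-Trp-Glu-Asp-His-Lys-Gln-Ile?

0

At pH ~7.4 the Lys and Arg side chains are protonated (+1), the Asp and Glu side chains are deprotonated (−1), and with His taken as neutral all other side chains carry no charge.
Positive (K, R): Arg1, Arg2, Arg5, Arg6, Lys15 → +5.
Negative (D, E): Glu3, Glu8, Asp10, Glu12, Asp13 → −5.
Net charge = (+5) + (−5) = 0.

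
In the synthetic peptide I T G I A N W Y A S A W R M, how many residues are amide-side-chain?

1

Only N (asparagine) and Q (glutamine) carry a side-chain carboxamide.
Matching residues: N6.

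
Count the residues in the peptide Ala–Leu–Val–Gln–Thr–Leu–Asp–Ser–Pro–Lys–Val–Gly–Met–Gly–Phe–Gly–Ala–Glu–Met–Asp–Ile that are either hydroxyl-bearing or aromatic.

Hydroxyl-bearing: S, T, Y. Aromatic: F, W, Y.
Hydroxyl-bearing residues here: Thr5, Ser8 (2).
Aromatic residues here: Phe15 (1).
(Y belongs to both groups, but none appear in this sequence.) Total = 2 + 1 = 3.

3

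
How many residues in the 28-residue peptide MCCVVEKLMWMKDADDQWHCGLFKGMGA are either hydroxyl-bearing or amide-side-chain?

Hydroxyl-bearing: S, T, Y. Amide-side-chain: N, Q.
Hydroxyl-bearing residues here: none (0).
Amide-side-chain residues here: Q17 (1).
The two groups share no amino acid, so total = 0 + 1 = 1.

1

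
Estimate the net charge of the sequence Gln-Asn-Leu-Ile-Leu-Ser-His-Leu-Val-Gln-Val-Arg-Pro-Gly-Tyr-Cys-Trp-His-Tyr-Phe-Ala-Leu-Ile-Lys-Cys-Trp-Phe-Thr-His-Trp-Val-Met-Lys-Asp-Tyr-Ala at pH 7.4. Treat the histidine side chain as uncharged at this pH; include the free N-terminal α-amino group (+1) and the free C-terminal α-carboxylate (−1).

+2

Near pH 7.4, K and R contribute +1 each, D and E contribute −1 each, and every other side chain (His included, as stated) is uncharged.
Positive (K, R): Arg12, Lys24, Lys33 → +3.
Negative (D, E): Asp34 → −1.
The N-terminus (+1) and C-terminus (−1) cancel.
Net charge = (+3) + (−1) = +2.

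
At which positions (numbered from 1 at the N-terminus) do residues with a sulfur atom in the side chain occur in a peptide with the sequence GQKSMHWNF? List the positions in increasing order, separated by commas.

5

The sulfur-bearing residues are cysteine (–SH) and methionine (–S–CH₃).
Matching residues: M5.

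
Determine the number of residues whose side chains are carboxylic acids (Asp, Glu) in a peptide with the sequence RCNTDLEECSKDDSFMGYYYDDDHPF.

8

Matching residues: D5, E7, E8, D12, D13, D21, D22, D23.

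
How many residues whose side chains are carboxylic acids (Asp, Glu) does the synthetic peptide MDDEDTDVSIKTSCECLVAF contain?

6

Matching residues: D2, D3, E4, D5, D7, E15.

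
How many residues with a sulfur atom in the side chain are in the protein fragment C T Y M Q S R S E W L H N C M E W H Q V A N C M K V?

Only Cys (C) and Met (M) have a sulfur atom in the side chain.
Matching residues: C1, M4, C14, M15, C23, M24.

6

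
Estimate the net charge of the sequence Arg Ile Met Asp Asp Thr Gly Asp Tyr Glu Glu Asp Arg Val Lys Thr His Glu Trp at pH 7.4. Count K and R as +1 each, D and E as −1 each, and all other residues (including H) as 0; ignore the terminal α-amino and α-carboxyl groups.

-4

Positive (K, R): Arg1, Arg13, Lys15 → +3.
Negative (D, E): Asp4, Asp5, Asp8, Glu10, Glu11, Asp12, Glu18 → −7.
Net charge = (+3) + (−7) = −4.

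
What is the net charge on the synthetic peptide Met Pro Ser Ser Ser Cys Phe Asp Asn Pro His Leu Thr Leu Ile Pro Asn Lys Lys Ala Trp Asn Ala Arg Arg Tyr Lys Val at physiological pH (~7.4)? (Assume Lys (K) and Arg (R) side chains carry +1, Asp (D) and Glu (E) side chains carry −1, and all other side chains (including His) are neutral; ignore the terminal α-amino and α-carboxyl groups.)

Positive (K, R): Lys18, Lys19, Arg24, Arg25, Lys27 → +5.
Negative (D, E): Asp8 → −1.
Net charge = (+5) + (−1) = +4.

+4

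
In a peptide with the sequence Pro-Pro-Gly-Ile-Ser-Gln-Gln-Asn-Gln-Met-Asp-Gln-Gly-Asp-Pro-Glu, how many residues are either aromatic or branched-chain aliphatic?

Aromatic: F, W, Y. Branched-chain aliphatic: I, L, V.
Aromatic residues here: none (0).
Branched-chain aliphatic residues here: Ile4 (1).
The two groups share no amino acid, so total = 0 + 1 = 1.

1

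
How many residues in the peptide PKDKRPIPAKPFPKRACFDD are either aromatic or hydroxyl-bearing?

2

Aromatic: F, W, Y. Hydroxyl-bearing: S, T, Y.
Aromatic residues here: F12, F18 (2).
Hydroxyl-bearing residues here: none (0).
(Y belongs to both groups, but none appear in this sequence.) Total = 2 + 0 = 2.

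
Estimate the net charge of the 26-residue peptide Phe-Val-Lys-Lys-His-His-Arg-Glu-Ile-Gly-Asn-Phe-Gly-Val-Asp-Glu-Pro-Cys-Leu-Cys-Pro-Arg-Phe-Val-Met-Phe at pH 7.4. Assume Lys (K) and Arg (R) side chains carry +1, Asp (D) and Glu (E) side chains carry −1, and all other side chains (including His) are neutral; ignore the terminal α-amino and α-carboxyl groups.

+1

Positive (K, R): Lys3, Lys4, Arg7, Arg22 → +4.
Negative (D, E): Glu8, Asp15, Glu16 → −3.
Net charge = (+4) + (−3) = +1.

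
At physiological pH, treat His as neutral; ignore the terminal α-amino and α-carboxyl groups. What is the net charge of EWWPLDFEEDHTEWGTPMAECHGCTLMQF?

-7

Near pH 7.4, K and R contribute +1 each, D and E contribute −1 each, and every other side chain (His included, as stated) is uncharged.
Positive (K, R): none → +0.
Negative (D, E): E1, D6, E8, E9, D10, E13, E20 → −7.
Net charge = (+0) + (−7) = −7.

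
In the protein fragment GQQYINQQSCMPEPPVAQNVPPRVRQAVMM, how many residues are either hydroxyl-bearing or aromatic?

2

Hydroxyl-bearing: S, T, Y. Aromatic: F, W, Y.
Hydroxyl-bearing residues here: Y4, S9 (2).
Aromatic residues here: Y4 (1).
Y is in both groups, so the 1 Y residue must not be double-counted.
Total = 2 + 1 − 1 = 2.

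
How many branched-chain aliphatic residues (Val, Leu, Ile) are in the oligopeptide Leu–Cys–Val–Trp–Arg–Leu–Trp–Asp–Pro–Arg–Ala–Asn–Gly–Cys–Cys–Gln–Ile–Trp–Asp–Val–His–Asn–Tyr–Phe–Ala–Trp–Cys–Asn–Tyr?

Matching residues: Leu1, Val3, Leu6, Ile17, Val20.

5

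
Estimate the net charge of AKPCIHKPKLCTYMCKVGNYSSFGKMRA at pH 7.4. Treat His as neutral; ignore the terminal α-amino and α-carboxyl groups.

At pH ~7.4 the Lys and Arg side chains are protonated (+1), the Asp and Glu side chains are deprotonated (−1), and with His taken as neutral all other side chains carry no charge.
Positive (K, R): K2, K7, K9, K16, K25, R27 → +6.
Negative (D, E): none → −0.
Net charge = (+6) + (−0) = +6.

+6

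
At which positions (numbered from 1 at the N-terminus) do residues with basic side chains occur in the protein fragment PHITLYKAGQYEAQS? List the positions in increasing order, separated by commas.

The basic amino acids are Lys (K), Arg (R), and His (H).
Matching residues: H2, K7.

2, 7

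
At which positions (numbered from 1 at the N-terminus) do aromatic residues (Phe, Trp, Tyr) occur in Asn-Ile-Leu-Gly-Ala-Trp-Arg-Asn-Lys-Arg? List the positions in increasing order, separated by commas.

6

Matching residues: Trp6.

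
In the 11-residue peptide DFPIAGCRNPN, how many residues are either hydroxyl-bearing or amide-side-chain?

2

Hydroxyl-bearing: S, T, Y. Amide-side-chain: N, Q.
Hydroxyl-bearing residues here: none (0).
Amide-side-chain residues here: N9, N11 (2).
The two groups share no amino acid, so total = 0 + 2 = 2.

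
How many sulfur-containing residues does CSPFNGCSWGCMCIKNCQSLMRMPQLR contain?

8

The sulfur-bearing residues are cysteine (–SH) and methionine (–S–CH₃).
Matching residues: C1, C7, C11, M12, C13, C17, M21, M23.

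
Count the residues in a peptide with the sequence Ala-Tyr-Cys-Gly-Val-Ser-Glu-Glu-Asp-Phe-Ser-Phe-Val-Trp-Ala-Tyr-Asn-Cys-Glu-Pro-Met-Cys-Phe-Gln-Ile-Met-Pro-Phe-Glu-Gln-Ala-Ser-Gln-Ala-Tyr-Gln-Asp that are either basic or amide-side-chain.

5

Basic: H, K, R. Amide-side-chain: N, Q.
Basic residues here: none (0).
Amide-side-chain residues here: Asn17, Gln24, Gln30, Gln33, Gln36 (5).
The two groups share no amino acid, so total = 0 + 5 = 5.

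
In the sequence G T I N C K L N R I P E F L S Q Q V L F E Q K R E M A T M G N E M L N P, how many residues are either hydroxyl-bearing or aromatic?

5

Hydroxyl-bearing: S, T, Y. Aromatic: F, W, Y.
Hydroxyl-bearing residues here: T2, S15, T28 (3).
Aromatic residues here: F13, F20 (2).
(Y belongs to both groups, but none appear in this sequence.) Total = 3 + 2 = 5.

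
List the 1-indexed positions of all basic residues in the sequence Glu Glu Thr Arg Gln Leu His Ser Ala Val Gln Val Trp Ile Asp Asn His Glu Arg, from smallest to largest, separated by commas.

Lysine (K), arginine (R), and histidine (H) have basic, nitrogen-containing side chains.
Matching residues: Arg4, His7, His17, Arg19.

4, 7, 17, 19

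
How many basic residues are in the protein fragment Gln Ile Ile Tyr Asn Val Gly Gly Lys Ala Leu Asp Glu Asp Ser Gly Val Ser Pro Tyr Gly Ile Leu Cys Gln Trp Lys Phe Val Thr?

2

The basic amino acids are Lys (K), Arg (R), and His (H).
Matching residues: Lys9, Lys27.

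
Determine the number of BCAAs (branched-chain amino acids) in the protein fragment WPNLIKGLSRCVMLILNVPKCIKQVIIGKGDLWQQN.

V, L, and I make up the branched-chain aliphatic group.
Matching residues: L4, I5, L8, V12, L14, I15, L16, V18, I22, V25, I26, I27, L32.

13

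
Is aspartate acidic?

The acidic residues are Asp (D) and Glu (E), whose side chains end in a carboxylate group.
Aspartate is in this group.

Yes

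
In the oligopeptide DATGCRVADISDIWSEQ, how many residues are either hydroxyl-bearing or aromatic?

4

Hydroxyl-bearing: S, T, Y. Aromatic: F, W, Y.
Hydroxyl-bearing residues here: T3, S11, S15 (3).
Aromatic residues here: W14 (1).
(Y belongs to both groups, but none appear in this sequence.) Total = 3 + 1 = 4.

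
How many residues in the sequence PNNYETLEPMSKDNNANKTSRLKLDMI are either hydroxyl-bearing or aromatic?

Hydroxyl-bearing: S, T, Y. Aromatic: F, W, Y.
Hydroxyl-bearing residues here: Y4, T6, S11, T19, S20 (5).
Aromatic residues here: Y4 (1).
Y is in both groups, so the 1 Y residue must not be double-counted.
Total = 5 + 1 − 1 = 5.

5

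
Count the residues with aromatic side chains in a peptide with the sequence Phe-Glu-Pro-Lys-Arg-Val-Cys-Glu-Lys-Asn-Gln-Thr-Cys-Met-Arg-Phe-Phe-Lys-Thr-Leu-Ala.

Phenylalanine (F), tryptophan (W), and tyrosine (Y) have aromatic ring side chains.
Matching residues: Phe1, Phe16, Phe17.

3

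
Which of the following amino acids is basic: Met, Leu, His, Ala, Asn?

K, R, and H are the three residues with basic side chains (ε-amine, guanidinium, and imidazole respectively).
Of the listed options, only His belongs to this group.

His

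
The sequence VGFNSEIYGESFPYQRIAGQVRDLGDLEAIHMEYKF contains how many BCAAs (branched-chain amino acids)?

7

Valine (V), leucine (L), and isoleucine (I) are the branched-chain amino acids.
Matching residues: V1, I7, I17, V21, L24, L27, I30.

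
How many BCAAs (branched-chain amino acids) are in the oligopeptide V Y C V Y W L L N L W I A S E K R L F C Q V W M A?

8

Valine (V), leucine (L), and isoleucine (I) are the branched-chain amino acids.
Matching residues: V1, V4, L7, L8, L10, I12, L18, V22.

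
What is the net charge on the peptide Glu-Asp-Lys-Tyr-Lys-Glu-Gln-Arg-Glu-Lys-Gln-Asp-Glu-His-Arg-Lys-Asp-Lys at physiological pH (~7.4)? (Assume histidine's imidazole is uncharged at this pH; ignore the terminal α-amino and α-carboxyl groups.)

The side chains ionized at physiological pH are Lys/Arg (+1) and Asp/Glu (−1); with His treated as neutral, nothing else contributes.
Positive (K, R): Lys3, Lys5, Arg8, Lys10, Arg15, Lys16, Lys18 → +7.
Negative (D, E): Glu1, Asp2, Glu6, Glu9, Asp12, Glu13, Asp17 → −7.
Net charge = (+7) + (−7) = 0.

0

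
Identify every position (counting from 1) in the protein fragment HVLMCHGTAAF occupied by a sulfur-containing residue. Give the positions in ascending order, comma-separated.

4, 5

Cysteine (C, thiol) and methionine (M, thioether) are the two sulfur-containing amino acids.
Matching residues: M4, C5.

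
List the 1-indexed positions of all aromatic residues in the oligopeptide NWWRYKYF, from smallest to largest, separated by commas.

F, W, and Y each carry an aromatic ring on the side chain.
Matching residues: W2, W3, Y5, Y7, F8.

2, 3, 5, 7, 8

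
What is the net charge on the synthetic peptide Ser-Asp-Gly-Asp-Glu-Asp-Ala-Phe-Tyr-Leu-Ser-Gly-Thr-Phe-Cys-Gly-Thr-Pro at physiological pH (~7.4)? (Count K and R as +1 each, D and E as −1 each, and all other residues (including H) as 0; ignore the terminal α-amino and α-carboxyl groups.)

-4

Positive (K, R): none → +0.
Negative (D, E): Asp2, Asp4, Glu5, Asp6 → −4.
Net charge = (+0) + (−4) = −4.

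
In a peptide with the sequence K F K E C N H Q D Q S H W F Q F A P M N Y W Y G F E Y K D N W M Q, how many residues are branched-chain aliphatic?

0

Valine (V), leucine (L), and isoleucine (I) are the branched-chain amino acids.
None of the 33 residues belong to this group.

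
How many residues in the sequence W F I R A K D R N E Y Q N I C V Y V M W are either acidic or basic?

Acidic: D, E. Basic: H, K, R.
Acidic residues here: D7, E10 (2).
Basic residues here: R4, K6, R8 (3).
The two groups share no amino acid, so total = 2 + 3 = 5.

5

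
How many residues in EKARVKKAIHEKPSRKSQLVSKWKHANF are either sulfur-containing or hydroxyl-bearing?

Sulfur-containing: C, M. Hydroxyl-bearing: S, T, Y.
Sulfur-containing residues here: none (0).
Hydroxyl-bearing residues here: S14, S17, S21 (3).
The two groups share no amino acid, so total = 0 + 3 = 3.

3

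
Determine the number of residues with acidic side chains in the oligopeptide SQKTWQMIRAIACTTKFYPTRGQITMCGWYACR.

Aspartate (D) and glutamate (E) have carboxylic-acid side chains and are the acidic amino acids.
None of the 33 residues belong to this group.

0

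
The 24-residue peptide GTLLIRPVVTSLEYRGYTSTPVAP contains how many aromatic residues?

2

The aromatic amino acids are Phe (F, benzyl), Trp (W, indole), and Tyr (Y, phenol).
Matching residues: Y14, Y17.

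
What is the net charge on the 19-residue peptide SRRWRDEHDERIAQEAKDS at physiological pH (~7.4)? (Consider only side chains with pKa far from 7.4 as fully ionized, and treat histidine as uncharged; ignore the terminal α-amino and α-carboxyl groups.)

-1

The side chains ionized at physiological pH are Lys/Arg (+1) and Asp/Glu (−1); with His treated as neutral, nothing else contributes.
Positive (K, R): R2, R3, R5, R11, K17 → +5.
Negative (D, E): D6, E7, D9, E10, E15, D18 → −6.
Net charge = (+5) + (−6) = −1.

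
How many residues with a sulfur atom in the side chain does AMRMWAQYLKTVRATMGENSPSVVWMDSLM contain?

5

Cysteine (C, thiol) and methionine (M, thioether) are the two sulfur-containing amino acids.
Matching residues: M2, M4, M16, M26, M30.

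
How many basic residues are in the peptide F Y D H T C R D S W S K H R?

Lysine (K), arginine (R), and histidine (H) have basic, nitrogen-containing side chains.
Matching residues: H4, R7, K12, H13, R14.

5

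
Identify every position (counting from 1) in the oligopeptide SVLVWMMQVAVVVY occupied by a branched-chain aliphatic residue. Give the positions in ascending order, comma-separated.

The BCAAs are Val, Leu, and Ile — aliphatic side chains with a branch point.
Matching residues: V2, L3, V4, V9, V11, V12, V13.

2, 3, 4, 9, 11, 12, 13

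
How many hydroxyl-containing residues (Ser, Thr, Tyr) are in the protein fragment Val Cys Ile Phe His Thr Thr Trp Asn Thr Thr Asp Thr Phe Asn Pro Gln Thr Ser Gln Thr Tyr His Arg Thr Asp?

10

Matching residues: Thr6, Thr7, Thr10, Thr11, Thr13, Thr18, Ser19, Thr21, Tyr22, Thr25.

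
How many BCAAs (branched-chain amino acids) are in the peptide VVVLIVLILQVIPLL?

V, L, and I make up the branched-chain aliphatic group.
Matching residues: V1, V2, V3, L4, I5, V6, L7, I8, L9, V11, I12, L14, L15.

13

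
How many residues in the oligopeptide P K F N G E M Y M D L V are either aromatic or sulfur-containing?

Aromatic: F, W, Y. Sulfur-containing: C, M.
Aromatic residues here: F3, Y8 (2).
Sulfur-containing residues here: M7, M9 (2).
The two groups share no amino acid, so total = 2 + 2 = 4.

4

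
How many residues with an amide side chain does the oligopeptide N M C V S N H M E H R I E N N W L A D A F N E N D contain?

6

The amide-side-chain residues are Asn (N) and Gln (Q).
Matching residues: N1, N6, N14, N15, N22, N24.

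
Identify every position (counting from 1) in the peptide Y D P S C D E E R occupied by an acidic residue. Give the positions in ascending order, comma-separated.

2, 6, 7, 8

Only D (aspartate) and E (glutamate) carry a side-chain carboxylic acid.
Matching residues: D2, D6, E7, E8.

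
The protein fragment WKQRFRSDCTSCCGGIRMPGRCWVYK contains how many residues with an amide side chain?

Asparagine (N) and glutamine (Q) have uncharged amide side chains.
Matching residues: Q3.

1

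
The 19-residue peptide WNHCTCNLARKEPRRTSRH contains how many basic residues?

7

Lysine (K), arginine (R), and histidine (H) have basic, nitrogen-containing side chains.
Matching residues: H3, R10, K11, R14, R15, R18, H19.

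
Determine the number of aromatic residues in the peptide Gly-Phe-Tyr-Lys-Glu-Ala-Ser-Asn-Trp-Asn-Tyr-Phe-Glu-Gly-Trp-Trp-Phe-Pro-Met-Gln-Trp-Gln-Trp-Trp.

11

The aromatic amino acids are Phe (F, benzyl), Trp (W, indole), and Tyr (Y, phenol).
Matching residues: Phe2, Tyr3, Trp9, Tyr11, Phe12, Trp15, Trp16, Phe17, Trp21, Trp23, Trp24.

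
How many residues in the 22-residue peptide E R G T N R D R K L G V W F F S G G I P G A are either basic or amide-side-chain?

5

Basic: H, K, R. Amide-side-chain: N, Q.
Basic residues here: R2, R6, R8, K9 (4).
Amide-side-chain residues here: N5 (1).
The two groups share no amino acid, so total = 4 + 1 = 5.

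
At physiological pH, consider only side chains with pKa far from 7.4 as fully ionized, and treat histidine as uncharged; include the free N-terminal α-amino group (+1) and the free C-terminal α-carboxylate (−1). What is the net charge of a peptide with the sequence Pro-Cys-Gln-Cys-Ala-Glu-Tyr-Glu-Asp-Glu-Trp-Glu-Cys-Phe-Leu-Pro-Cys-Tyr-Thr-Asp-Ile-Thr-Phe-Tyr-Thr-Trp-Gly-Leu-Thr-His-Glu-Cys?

-7

Near pH 7.4, K and R contribute +1 each, D and E contribute −1 each, and every other side chain (His included, as stated) is uncharged.
Positive (K, R): none → +0.
Negative (D, E): Glu6, Glu8, Asp9, Glu10, Glu12, Asp20, Glu31 → −7.
The N-terminus (+1) and C-terminus (−1) cancel.
Net charge = (+0) + (−7) = −7.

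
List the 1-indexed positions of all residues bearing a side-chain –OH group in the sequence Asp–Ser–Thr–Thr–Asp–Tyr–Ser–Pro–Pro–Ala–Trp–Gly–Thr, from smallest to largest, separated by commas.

2, 3, 4, 6, 7, 13

S, T, and Y are the three residues with a side-chain hydroxyl.
Matching residues: Ser2, Thr3, Thr4, Tyr6, Ser7, Thr13.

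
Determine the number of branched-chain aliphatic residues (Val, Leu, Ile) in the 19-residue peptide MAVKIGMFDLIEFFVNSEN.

Matching residues: V3, I5, L10, I11, V15.

5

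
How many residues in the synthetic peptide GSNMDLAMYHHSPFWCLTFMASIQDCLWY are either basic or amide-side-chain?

Basic: H, K, R. Amide-side-chain: N, Q.
Basic residues here: H10, H11 (2).
Amide-side-chain residues here: N3, Q24 (2).
The two groups share no amino acid, so total = 2 + 2 = 4.

4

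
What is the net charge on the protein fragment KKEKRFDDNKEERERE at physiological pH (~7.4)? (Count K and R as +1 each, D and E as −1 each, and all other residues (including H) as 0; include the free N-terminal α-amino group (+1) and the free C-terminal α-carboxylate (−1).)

Positive (K, R): K1, K2, K4, R5, K10, R13, R15 → +7.
Negative (D, E): E3, D7, D8, E11, E12, E14, E16 → −7.
The N-terminus (+1) and C-terminus (−1) cancel.
Net charge = (+7) + (−7) = 0.

0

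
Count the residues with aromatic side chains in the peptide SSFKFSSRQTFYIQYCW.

6

Phenylalanine (F), tryptophan (W), and tyrosine (Y) have aromatic ring side chains.
Matching residues: F3, F5, F11, Y12, Y15, W17.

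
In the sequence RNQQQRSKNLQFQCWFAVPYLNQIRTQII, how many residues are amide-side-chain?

10

Asparagine (N) and glutamine (Q) have uncharged amide side chains.
Matching residues: N2, Q3, Q4, Q5, N9, Q11, Q13, N22, Q23, Q27.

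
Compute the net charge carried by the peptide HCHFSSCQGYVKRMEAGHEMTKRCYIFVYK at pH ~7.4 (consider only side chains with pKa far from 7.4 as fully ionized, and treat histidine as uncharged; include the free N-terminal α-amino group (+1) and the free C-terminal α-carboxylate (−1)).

At pH ~7.4 the Lys and Arg side chains are protonated (+1), the Asp and Glu side chains are deprotonated (−1), and with His taken as neutral all other side chains carry no charge.
Positive (K, R): K12, R13, K22, R23, K30 → +5.
Negative (D, E): E15, E19 → −2.
The N-terminus (+1) and C-terminus (−1) cancel.
Net charge = (+5) + (−2) = +3.

+3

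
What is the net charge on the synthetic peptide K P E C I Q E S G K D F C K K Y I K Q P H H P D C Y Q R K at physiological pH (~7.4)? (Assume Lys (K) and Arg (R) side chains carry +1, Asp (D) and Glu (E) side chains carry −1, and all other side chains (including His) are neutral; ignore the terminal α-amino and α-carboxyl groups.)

Positive (K, R): K1, K10, K14, K15, K18, R28, K29 → +7.
Negative (D, E): E3, E7, D11, D24 → −4.
Net charge = (+7) + (−4) = +3.

+3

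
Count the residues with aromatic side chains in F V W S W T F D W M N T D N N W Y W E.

8

Phenylalanine (F), tryptophan (W), and tyrosine (Y) have aromatic ring side chains.
Matching residues: F1, W3, W5, F7, W9, W16, Y17, W18.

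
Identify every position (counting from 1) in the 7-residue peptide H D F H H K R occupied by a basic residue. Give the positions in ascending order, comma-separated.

The basic amino acids are Lys (K), Arg (R), and His (H).
Matching residues: H1, H4, H5, K6, R7.

1, 4, 5, 6, 7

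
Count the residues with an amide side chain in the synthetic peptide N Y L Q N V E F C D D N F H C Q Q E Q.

Asparagine (N) and glutamine (Q) have uncharged amide side chains.
Matching residues: N1, Q4, N5, N12, Q16, Q17, Q19.

7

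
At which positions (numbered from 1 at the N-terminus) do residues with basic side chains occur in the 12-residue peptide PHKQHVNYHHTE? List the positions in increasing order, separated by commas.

2, 3, 5, 9, 10

The basic amino acids are Lys (K), Arg (R), and His (H).
Matching residues: H2, K3, H5, H9, H10.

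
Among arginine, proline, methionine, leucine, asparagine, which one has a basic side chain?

The basic amino acids are Lys (K), Arg (R), and His (H).
Of the listed options, only arginine belongs to this group.

arginine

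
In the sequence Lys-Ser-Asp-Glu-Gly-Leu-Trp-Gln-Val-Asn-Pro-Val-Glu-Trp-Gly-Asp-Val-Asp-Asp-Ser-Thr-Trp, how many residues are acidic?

Only D (aspartate) and E (glutamate) carry a side-chain carboxylic acid.
Matching residues: Asp3, Glu4, Glu13, Asp16, Asp18, Asp19.

6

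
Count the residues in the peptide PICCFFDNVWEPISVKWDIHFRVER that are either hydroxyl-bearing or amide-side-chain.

Hydroxyl-bearing: S, T, Y. Amide-side-chain: N, Q.
Hydroxyl-bearing residues here: S14 (1).
Amide-side-chain residues here: N8 (1).
The two groups share no amino acid, so total = 1 + 1 = 2.

2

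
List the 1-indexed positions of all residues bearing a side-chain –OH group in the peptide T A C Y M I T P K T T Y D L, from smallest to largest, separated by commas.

1, 4, 7, 10, 11, 12

The –OH-bearing residues are Ser, Thr (aliphatic alcohols), and Tyr (phenol).
Matching residues: T1, Y4, T7, T10, T11, Y12.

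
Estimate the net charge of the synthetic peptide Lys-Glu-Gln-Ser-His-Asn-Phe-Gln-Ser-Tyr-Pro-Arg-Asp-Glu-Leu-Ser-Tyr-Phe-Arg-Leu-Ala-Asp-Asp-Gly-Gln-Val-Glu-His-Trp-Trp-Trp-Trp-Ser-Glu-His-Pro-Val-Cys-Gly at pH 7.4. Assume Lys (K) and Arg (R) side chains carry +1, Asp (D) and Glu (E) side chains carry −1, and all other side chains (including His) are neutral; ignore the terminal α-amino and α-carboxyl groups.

-4

Positive (K, R): Lys1, Arg12, Arg19 → +3.
Negative (D, E): Glu2, Asp13, Glu14, Asp22, Asp23, Glu27, Glu34 → −7.
Net charge = (+3) + (−7) = −4.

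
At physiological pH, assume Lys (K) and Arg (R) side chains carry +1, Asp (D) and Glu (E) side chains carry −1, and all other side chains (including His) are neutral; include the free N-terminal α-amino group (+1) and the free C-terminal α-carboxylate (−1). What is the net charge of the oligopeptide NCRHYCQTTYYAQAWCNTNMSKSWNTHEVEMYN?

Positive (K, R): R3, K22 → +2.
Negative (D, E): E28, E30 → −2.
The N-terminus (+1) and C-terminus (−1) cancel.
Net charge = (+2) + (−2) = 0.

0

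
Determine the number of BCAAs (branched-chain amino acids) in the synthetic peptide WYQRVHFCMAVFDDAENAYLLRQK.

The BCAAs are Val, Leu, and Ile — aliphatic side chains with a branch point.
Matching residues: V5, V11, L20, L21.

4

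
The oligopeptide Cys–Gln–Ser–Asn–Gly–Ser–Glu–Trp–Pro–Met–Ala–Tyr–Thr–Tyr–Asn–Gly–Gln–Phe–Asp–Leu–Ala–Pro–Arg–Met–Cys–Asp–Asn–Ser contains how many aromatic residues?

4

F, W, and Y each carry an aromatic ring on the side chain.
Matching residues: Trp8, Tyr12, Tyr14, Phe18.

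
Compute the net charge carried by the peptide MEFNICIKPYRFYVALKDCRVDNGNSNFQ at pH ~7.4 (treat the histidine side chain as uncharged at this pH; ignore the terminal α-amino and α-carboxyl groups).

+1

At pH ~7.4 the Lys and Arg side chains are protonated (+1), the Asp and Glu side chains are deprotonated (−1), and with His taken as neutral all other side chains carry no charge.
Positive (K, R): K8, R11, K17, R20 → +4.
Negative (D, E): E2, D18, D22 → −3.
Net charge = (+4) + (−3) = +1.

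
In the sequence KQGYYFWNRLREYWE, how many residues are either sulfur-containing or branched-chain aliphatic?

1

Sulfur-containing: C, M. Branched-chain aliphatic: I, L, V.
Sulfur-containing residues here: none (0).
Branched-chain aliphatic residues here: L10 (1).
The two groups share no amino acid, so total = 0 + 1 = 1.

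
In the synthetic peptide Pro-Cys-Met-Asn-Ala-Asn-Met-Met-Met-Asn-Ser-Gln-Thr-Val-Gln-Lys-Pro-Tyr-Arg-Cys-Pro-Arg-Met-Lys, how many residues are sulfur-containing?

7

The sulfur-bearing residues are cysteine (–SH) and methionine (–S–CH₃).
Matching residues: Cys2, Met3, Met7, Met8, Met9, Cys20, Met23.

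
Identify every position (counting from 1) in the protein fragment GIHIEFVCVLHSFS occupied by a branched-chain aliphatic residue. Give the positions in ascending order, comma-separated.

Matching residues: I2, I4, V7, V9, L10.

2, 4, 7, 9, 10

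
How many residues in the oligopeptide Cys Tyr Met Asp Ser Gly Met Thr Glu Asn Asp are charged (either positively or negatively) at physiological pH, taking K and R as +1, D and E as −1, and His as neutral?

3

Charged side chains at pH ~7.4: K, R (positive); D, E (negative).
Matching residues: Asp4, Glu9, Asp11.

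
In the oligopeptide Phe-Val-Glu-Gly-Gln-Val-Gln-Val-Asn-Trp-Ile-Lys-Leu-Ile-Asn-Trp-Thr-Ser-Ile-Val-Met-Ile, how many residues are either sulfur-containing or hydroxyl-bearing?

Sulfur-containing: C, M. Hydroxyl-bearing: S, T, Y.
Sulfur-containing residues here: Met21 (1).
Hydroxyl-bearing residues here: Thr17, Ser18 (2).
The two groups share no amino acid, so total = 1 + 2 = 3.

3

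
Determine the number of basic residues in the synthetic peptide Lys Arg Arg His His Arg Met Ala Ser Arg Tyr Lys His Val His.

The basic amino acids are Lys (K), Arg (R), and His (H).
Matching residues: Lys1, Arg2, Arg3, His4, His5, Arg6, Arg10, Lys12, His13, His15.

10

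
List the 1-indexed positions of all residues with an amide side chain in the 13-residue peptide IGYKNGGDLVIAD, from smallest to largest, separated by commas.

5

Asparagine (N) and glutamine (Q) have uncharged amide side chains.
Matching residues: N5.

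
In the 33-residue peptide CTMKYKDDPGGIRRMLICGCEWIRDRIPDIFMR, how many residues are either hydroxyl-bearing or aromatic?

Hydroxyl-bearing: S, T, Y. Aromatic: F, W, Y.
Hydroxyl-bearing residues here: T2, Y5 (2).
Aromatic residues here: Y5, W22, F31 (3).
Y is in both groups, so the 1 Y residue must not be double-counted.
Total = 2 + 3 − 1 = 4.

4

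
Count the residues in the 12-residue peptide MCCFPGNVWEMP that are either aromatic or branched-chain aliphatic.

3

Aromatic: F, W, Y. Branched-chain aliphatic: I, L, V.
Aromatic residues here: F4, W9 (2).
Branched-chain aliphatic residues here: V8 (1).
The two groups share no amino acid, so total = 2 + 1 = 3.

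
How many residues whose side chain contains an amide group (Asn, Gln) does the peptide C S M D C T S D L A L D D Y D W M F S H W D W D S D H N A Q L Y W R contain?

Matching residues: N28, Q30.

2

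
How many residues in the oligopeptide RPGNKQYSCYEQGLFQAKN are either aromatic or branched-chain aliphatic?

4

Aromatic: F, W, Y. Branched-chain aliphatic: I, L, V.
Aromatic residues here: Y7, Y10, F15 (3).
Branched-chain aliphatic residues here: L14 (1).
The two groups share no amino acid, so total = 3 + 1 = 4.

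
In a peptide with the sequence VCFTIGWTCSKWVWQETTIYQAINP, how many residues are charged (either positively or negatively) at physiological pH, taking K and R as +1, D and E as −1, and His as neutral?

2

Charged side chains at pH ~7.4: K, R (positive); D, E (negative).
Matching residues: K11, E16.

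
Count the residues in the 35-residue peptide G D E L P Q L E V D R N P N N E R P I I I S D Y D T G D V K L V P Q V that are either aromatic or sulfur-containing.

1

Aromatic: F, W, Y. Sulfur-containing: C, M.
Aromatic residues here: Y24 (1).
Sulfur-containing residues here: none (0).
The two groups share no amino acid, so total = 1 + 0 = 1.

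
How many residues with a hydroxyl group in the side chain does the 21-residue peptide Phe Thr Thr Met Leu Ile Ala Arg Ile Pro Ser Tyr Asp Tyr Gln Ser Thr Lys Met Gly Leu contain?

S, T, and Y are the three residues with a side-chain hydroxyl.
Matching residues: Thr2, Thr3, Ser11, Tyr12, Tyr14, Ser16, Thr17.

7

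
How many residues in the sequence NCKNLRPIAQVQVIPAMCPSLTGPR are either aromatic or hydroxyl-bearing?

Aromatic: F, W, Y. Hydroxyl-bearing: S, T, Y.
Aromatic residues here: none (0).
Hydroxyl-bearing residues here: S20, T22 (2).
(Y belongs to both groups, but none appear in this sequence.) Total = 0 + 2 = 2.

2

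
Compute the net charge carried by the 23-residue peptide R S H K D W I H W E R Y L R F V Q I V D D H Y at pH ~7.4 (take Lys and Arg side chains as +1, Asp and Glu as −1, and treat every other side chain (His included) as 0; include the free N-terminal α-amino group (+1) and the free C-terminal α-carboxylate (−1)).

Positive (K, R): R1, K4, R11, R14 → +4.
Negative (D, E): D5, E10, D20, D21 → −4.
The N-terminus (+1) and C-terminus (−1) cancel.
Net charge = (+4) + (−4) = 0.

0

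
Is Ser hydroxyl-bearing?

Yes

S, T, and Y are the three residues with a side-chain hydroxyl.
Serine is in this group.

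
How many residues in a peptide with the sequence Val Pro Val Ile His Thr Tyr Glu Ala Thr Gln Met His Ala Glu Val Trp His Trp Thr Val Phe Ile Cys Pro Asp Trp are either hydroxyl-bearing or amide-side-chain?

Hydroxyl-bearing: S, T, Y. Amide-side-chain: N, Q.
Hydroxyl-bearing residues here: Thr6, Tyr7, Thr10, Thr20 (4).
Amide-side-chain residues here: Gln11 (1).
The two groups share no amino acid, so total = 4 + 1 = 5.

5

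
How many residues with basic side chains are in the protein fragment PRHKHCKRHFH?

The basic amino acids are Lys (K), Arg (R), and His (H).
Matching residues: R2, H3, K4, H5, K7, R8, H9, H11.

8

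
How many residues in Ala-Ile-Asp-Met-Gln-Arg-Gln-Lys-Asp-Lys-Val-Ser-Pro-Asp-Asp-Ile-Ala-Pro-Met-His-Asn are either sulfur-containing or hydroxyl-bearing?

Sulfur-containing: C, M. Hydroxyl-bearing: S, T, Y.
Sulfur-containing residues here: Met4, Met19 (2).
Hydroxyl-bearing residues here: Ser12 (1).
The two groups share no amino acid, so total = 2 + 1 = 3.

3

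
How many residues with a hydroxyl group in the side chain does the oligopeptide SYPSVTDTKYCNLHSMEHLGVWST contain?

S, T, and Y are the three residues with a side-chain hydroxyl.
Matching residues: S1, Y2, S4, T6, T8, Y10, S15, S23, T24.

9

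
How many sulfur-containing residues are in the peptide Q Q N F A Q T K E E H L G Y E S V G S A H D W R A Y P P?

0

Only Cys (C) and Met (M) have a sulfur atom in the side chain.
None of the 28 residues belong to this group.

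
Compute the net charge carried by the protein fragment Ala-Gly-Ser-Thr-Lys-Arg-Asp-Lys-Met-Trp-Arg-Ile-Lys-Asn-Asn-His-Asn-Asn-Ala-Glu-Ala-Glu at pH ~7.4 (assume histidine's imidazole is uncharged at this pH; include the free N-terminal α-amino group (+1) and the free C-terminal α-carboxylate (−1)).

Near pH 7.4, K and R contribute +1 each, D and E contribute −1 each, and every other side chain (His included, as stated) is uncharged.
Positive (K, R): Lys5, Arg6, Lys8, Arg11, Lys13 → +5.
Negative (D, E): Asp7, Glu20, Glu22 → −3.
The N-terminus (+1) and C-terminus (−1) cancel.
Net charge = (+5) + (−3) = +2.

+2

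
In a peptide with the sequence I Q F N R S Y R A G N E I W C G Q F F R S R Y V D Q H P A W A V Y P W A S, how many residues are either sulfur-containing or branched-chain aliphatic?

5

Sulfur-containing: C, M. Branched-chain aliphatic: I, L, V.
Sulfur-containing residues here: C15 (1).
Branched-chain aliphatic residues here: I1, I13, V24, V32 (4).
The two groups share no amino acid, so total = 1 + 4 = 5.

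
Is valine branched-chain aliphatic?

Valine (V), leucine (L), and isoleucine (I) are the branched-chain amino acids.
Valine is in this group.

Yes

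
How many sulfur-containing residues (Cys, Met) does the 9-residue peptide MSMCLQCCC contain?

Matching residues: M1, M3, C4, C7, C8, C9.

6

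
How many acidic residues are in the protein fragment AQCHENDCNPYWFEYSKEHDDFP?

6

Only D (aspartate) and E (glutamate) carry a side-chain carboxylic acid.
Matching residues: E5, D7, E14, E18, D20, D21.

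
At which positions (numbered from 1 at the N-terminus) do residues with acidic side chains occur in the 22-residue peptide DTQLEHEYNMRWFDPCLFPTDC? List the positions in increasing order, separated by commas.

The acidic residues are Asp (D) and Glu (E), whose side chains end in a carboxylate group.
Matching residues: D1, E5, E7, D14, D21.

1, 5, 7, 14, 21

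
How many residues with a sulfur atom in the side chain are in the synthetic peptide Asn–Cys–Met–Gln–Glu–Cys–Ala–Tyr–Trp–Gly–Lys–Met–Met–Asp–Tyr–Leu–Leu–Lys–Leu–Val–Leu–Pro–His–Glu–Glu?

5

The sulfur-bearing residues are cysteine (–SH) and methionine (–S–CH₃).
Matching residues: Cys2, Met3, Cys6, Met12, Met13.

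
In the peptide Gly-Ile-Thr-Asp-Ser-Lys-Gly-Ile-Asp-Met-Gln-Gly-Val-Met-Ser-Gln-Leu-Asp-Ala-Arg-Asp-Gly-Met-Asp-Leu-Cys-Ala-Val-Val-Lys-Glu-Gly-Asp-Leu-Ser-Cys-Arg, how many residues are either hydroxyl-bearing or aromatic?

Hydroxyl-bearing: S, T, Y. Aromatic: F, W, Y.
Hydroxyl-bearing residues here: Thr3, Ser5, Ser15, Ser35 (4).
Aromatic residues here: none (0).
(Y belongs to both groups, but none appear in this sequence.) Total = 4 + 0 = 4.

4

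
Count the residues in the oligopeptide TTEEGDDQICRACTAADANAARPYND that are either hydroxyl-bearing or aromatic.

4

Hydroxyl-bearing: S, T, Y. Aromatic: F, W, Y.
Hydroxyl-bearing residues here: T1, T2, T14, Y24 (4).
Aromatic residues here: Y24 (1).
Y is in both groups, so the 1 Y residue must not be double-counted.
Total = 4 + 1 − 1 = 4.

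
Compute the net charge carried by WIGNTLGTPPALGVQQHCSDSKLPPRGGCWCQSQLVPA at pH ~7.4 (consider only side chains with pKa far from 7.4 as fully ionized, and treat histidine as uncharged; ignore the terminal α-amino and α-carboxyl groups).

The side chains ionized at physiological pH are Lys/Arg (+1) and Asp/Glu (−1); with His treated as neutral, nothing else contributes.
Positive (K, R): K22, R26 → +2.
Negative (D, E): D20 → −1.
Net charge = (+2) + (−1) = +1.

+1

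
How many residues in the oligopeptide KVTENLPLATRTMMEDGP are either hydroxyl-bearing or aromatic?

3

Hydroxyl-bearing: S, T, Y. Aromatic: F, W, Y.
Hydroxyl-bearing residues here: T3, T10, T12 (3).
Aromatic residues here: none (0).
(Y belongs to both groups, but none appear in this sequence.) Total = 3 + 0 = 3.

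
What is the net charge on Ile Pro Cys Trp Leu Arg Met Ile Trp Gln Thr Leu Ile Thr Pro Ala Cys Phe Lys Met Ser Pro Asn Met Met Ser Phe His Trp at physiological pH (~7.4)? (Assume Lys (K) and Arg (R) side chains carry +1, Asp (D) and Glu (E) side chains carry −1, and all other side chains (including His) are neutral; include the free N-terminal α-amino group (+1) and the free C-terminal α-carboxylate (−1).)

+2

Positive (K, R): Arg6, Lys19 → +2.
Negative (D, E): none → −0.
The N-terminus (+1) and C-terminus (−1) cancel.
Net charge = (+2) + (−0) = +2.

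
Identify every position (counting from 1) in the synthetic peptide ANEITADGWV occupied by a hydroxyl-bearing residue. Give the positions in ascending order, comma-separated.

5

Serine (S), threonine (T), and tyrosine (Y) each carry a hydroxyl group on the side chain.
Matching residues: T5.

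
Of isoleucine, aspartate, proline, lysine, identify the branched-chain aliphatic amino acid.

isoleucine

The BCAAs are Val, Leu, and Ile — aliphatic side chains with a branch point.
Of the listed options, only isoleucine belongs to this group.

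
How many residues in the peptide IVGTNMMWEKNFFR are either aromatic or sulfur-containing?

5

Aromatic: F, W, Y. Sulfur-containing: C, M.
Aromatic residues here: W8, F12, F13 (3).
Sulfur-containing residues here: M6, M7 (2).
The two groups share no amino acid, so total = 3 + 2 = 5.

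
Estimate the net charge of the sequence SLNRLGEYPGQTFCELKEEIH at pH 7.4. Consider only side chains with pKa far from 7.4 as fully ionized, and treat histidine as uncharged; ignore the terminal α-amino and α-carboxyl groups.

-2

At pH ~7.4 the Lys and Arg side chains are protonated (+1), the Asp and Glu side chains are deprotonated (−1), and with His taken as neutral all other side chains carry no charge.
Positive (K, R): R4, K17 → +2.
Negative (D, E): E7, E15, E18, E19 → −4.
Net charge = (+2) + (−4) = −2.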